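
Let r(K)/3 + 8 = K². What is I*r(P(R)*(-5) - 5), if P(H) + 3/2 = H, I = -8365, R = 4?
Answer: -29938335/4 ≈ -7.4846e+6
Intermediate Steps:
P(H) = -3/2 + H
r(K) = -24 + 3*K²
I*r(P(R)*(-5) - 5) = -8365*(-24 + 3*((-3/2 + 4)*(-5) - 5)²) = -8365*(-24 + 3*((5/2)*(-5) - 5)²) = -8365*(-24 + 3*(-25/2 - 5)²) = -8365*(-24 + 3*(-35/2)²) = -8365*(-24 + 3*(1225/4)) = -8365*(-24 + 3675/4) = -8365*3579/4 = -29938335/4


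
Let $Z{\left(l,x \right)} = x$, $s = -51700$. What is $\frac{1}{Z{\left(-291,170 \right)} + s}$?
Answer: $- \frac{1}{51530} \approx -1.9406 \cdot 10^{-5}$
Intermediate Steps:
$\frac{1}{Z{\left(-291,170 \right)} + s} = \frac{1}{170 - 51700} = \frac{1}{-51530} = - \frac{1}{51530}$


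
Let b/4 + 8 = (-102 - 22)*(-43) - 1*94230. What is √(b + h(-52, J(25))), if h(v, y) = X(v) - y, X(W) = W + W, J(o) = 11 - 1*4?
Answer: I*√355735 ≈ 596.44*I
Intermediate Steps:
J(o) = 7 (J(o) = 11 - 4 = 7)
X(W) = 2*W
h(v, y) = -y + 2*v (h(v, y) = 2*v - y = -y + 2*v)
b = -355624 (b = -32 + 4*((-102 - 22)*(-43) - 1*94230) = -32 + 4*(-124*(-43) - 94230) = -32 + 4*(5332 - 94230) = -32 + 4*(-88898) = -32 - 355592 = -355624)
√(b + h(-52, J(25))) = √(-355624 + (-1*7 + 2*(-52))) = √(-355624 + (-7 - 104)) = √(-355624 - 111) = √(-355735) = I*√355735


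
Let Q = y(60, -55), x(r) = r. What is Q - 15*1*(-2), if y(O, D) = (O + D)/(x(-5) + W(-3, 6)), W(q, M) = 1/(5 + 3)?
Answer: 1130/39 ≈ 28.974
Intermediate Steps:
W(q, M) = ⅛ (W(q, M) = 1/8 = ⅛)
y(O, D) = -8*D/39 - 8*O/39 (y(O, D) = (O + D)/(-5 + ⅛) = (D + O)/(-39/8) = (D + O)*(-8/39) = -8*D/39 - 8*O/39)
Q = -40/39 (Q = -8/39*(-55) - 8/39*60 = 440/39 - 160/13 = -40/39 ≈ -1.0256)
Q - 15*1*(-2) = -40/39 - 15*1*(-2) = -40/39 - 15*(-2) = -40/39 - 1*(-30) = -40/39 + 30 = 1130/39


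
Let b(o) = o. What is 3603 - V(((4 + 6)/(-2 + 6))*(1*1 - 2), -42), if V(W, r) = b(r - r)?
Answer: 3603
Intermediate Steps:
V(W, r) = 0 (V(W, r) = r - r = 0)
3603 - V(((4 + 6)/(-2 + 6))*(1*1 - 2), -42) = 3603 - 1*0 = 3603 + 0 = 3603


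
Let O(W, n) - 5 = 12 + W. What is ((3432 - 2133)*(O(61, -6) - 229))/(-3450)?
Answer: 65383/1150 ≈ 56.855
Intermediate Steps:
O(W, n) = 17 + W (O(W, n) = 5 + (12 + W) = 17 + W)
((3432 - 2133)*(O(61, -6) - 229))/(-3450) = ((3432 - 2133)*((17 + 61) - 229))/(-3450) = (1299*(78 - 229))*(-1/3450) = (1299*(-151))*(-1/3450) = -196149*(-1/3450) = 65383/1150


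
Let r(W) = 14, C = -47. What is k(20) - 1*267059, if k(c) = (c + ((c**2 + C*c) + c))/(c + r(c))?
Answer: -4540253/17 ≈ -2.6707e+5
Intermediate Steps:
k(c) = (c**2 - 45*c)/(14 + c) (k(c) = (c + ((c**2 - 47*c) + c))/(c + 14) = (c + (c**2 - 46*c))/(14 + c) = (c**2 - 45*c)/(14 + c))
k(20) - 1*267059 = 20*(-45 + 20)/(14 + 20) - 1*267059 = 20*(-25)/34 - 267059 = 20*(1/34)*(-25) - 267059 = -250/17 - 267059 = -4540253/17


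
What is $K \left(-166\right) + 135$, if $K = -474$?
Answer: $78819$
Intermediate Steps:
$K \left(-166\right) + 135 = \left(-474\right) \left(-166\right) + 135 = 78684 + 135 = 78819$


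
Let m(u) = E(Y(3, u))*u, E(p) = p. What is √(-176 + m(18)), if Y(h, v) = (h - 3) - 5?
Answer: I*√266 ≈ 16.31*I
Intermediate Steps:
Y(h, v) = -8 + h (Y(h, v) = (-3 + h) - 5 = -8 + h)
m(u) = -5*u (m(u) = (-8 + 3)*u = -5*u)
√(-176 + m(18)) = √(-176 - 5*18) = √(-176 - 90) = √(-266) = I*√266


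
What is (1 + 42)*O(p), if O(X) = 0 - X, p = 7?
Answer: -301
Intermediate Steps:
O(X) = -X
(1 + 42)*O(p) = (1 + 42)*(-1*7) = 43*(-7) = -301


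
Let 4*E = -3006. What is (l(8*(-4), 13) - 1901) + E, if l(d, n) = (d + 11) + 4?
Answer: -5339/2 ≈ -2669.5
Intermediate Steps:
E = -1503/2 (E = (¼)*(-3006) = -1503/2 ≈ -751.50)
l(d, n) = 15 + d (l(d, n) = (11 + d) + 4 = 15 + d)
(l(8*(-4), 13) - 1901) + E = ((15 + 8*(-4)) - 1901) - 1503/2 = ((15 - 32) - 1901) - 1503/2 = (-17 - 1901) - 1503/2 = -1918 - 1503/2 = -5339/2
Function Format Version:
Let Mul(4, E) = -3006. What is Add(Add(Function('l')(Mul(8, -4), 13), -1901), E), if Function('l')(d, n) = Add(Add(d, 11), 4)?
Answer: Rational(-5339, 2) ≈ -2669.5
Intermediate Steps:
E = Rational(-1503, 2) (E = Mul(Rational(1, 4), -3006) = Rational(-1503, 2) ≈ -751.50)
Function('l')(d, n) = Add(15, d) (Function('l')(d, n) = Add(Add(11, d), 4) = Add(15, d))
Add(Add(Function('l')(Mul(8, -4), 13), -1901), E) = Add(Add(Add(15, Mul(8, -4)), -1901), Rational(-1503, 2)) = Add(Add(Add(15, -32), -1901), Rational(-1503, 2)) = Add(Add(-17, -1901), Rational(-1503, 2)) = Add(-1918, Rational(-1503, 2)) = Rational(-5339, 2)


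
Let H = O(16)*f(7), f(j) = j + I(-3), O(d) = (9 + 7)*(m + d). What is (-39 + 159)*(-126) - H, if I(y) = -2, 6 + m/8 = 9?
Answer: -18320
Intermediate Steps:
m = 24 (m = -48 + 8*9 = -48 + 72 = 24)
O(d) = 384 + 16*d (O(d) = (9 + 7)*(24 + d) = 16*(24 + d) = 384 + 16*d)
f(j) = -2 + j (f(j) = j - 2 = -2 + j)
H = 3200 (H = (384 + 16*16)*(-2 + 7) = (384 + 256)*5 = 640*5 = 3200)
(-39 + 159)*(-126) - H = (-39 + 159)*(-126) - 1*3200 = 120*(-126) - 3200 = -15120 - 3200 = -18320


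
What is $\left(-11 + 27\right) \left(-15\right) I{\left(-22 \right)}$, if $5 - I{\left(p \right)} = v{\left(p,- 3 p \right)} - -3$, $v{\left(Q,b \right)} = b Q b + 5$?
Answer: $-22998960$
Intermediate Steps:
$v{\left(Q,b \right)} = 5 + Q b^{2}$ ($v{\left(Q,b \right)} = Q b b + 5 = Q b^{2} + 5 = 5 + Q b^{2}$)
$I{\left(p \right)} = -3 - 9 p^{3}$ ($I{\left(p \right)} = 5 - \left(\left(5 + p \left(- 3 p\right)^{2}\right) - -3\right) = 5 - \left(\left(5 + p 9 p^{2}\right) + 3\right) = 5 - \left(\left(5 + 9 p^{3}\right) + 3\right) = 5 - \left(8 + 9 p^{3}\right) = -3 - 9 p^{3}$)
$\left(-11 + 27\right) \left(-15\right) I{\left(-22 \right)} = \left(-11 + 27\right) \left(-15\right) \left(-3 - 9 \left(-22\right)^{3}\right) = 16 \left(-15\right) \left(-3 - -95832\right) = - 240 \left(-3 + 95832\right) = \left(-240\right) 95829 = -22998960$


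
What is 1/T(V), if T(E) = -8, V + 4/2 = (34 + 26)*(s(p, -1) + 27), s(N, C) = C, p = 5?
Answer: -⅛ ≈ -0.12500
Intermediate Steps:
V = 1558 (V = -2 + (34 + 26)*(-1 + 27) = -2 + 60*26 = -2 + 1560 = 1558)
1/T(V) = 1/(-8) = -⅛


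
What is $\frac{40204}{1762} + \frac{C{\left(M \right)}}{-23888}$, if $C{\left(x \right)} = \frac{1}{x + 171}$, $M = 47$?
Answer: $\frac{104682852687}{4587881504} \approx 22.817$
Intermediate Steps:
$C{\left(x \right)} = \frac{1}{171 + x}$
$\frac{40204}{1762} + \frac{C{\left(M \right)}}{-23888} = \frac{40204}{1762} + \frac{1}{\left(171 + 47\right) \left(-23888\right)} = 40204 \cdot \frac{1}{1762} + \frac{1}{218} \left(- \frac{1}{23888}\right) = \frac{20102}{881} + \frac{1}{218} \left(- \frac{1}{23888}\right) = \frac{20102}{881} - \frac{1}{5207584} = \frac{104682852687}{4587881504}$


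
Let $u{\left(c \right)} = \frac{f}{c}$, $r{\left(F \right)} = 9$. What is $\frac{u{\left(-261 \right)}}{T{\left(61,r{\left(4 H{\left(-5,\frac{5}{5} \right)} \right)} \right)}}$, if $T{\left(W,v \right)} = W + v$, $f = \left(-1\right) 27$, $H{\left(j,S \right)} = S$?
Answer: $\frac{3}{2030} \approx 0.0014778$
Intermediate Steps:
$f = -27$
$u{\left(c \right)} = - \frac{27}{c}$
$\frac{u{\left(-261 \right)}}{T{\left(61,r{\left(4 H{\left(-5,\frac{5}{5} \right)} \right)} \right)}} = \frac{\left(-27\right) \frac{1}{-261}}{61 + 9} = \frac{\left(-27\right) \left(- \frac{1}{261}\right)}{70} = \frac{3}{29} \cdot \frac{1}{70} = \frac{3}{2030}$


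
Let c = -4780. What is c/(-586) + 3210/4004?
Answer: 5255045/586586 ≈ 8.9587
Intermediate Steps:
c/(-586) + 3210/4004 = -4780/(-586) + 3210/4004 = -4780*(-1/586) + 3210*(1/4004) = 2390/293 + 1605/2002 = 5255045/586586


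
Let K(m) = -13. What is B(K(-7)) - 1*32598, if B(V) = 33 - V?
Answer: -32552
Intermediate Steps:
B(K(-7)) - 1*32598 = (33 - 1*(-13)) - 1*32598 = (33 + 13) - 32598 = 46 - 32598 = -32552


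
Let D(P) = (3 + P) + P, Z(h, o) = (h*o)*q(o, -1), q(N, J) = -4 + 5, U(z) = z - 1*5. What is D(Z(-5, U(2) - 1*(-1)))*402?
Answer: 9246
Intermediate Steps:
U(z) = -5 + z (U(z) = z - 5 = -5 + z)
q(N, J) = 1
Z(h, o) = h*o (Z(h, o) = (h*o)*1 = h*o)
D(P) = 3 + 2*P
D(Z(-5, U(2) - 1*(-1)))*402 = (3 + 2*(-5*((-5 + 2) - 1*(-1))))*402 = (3 + 2*(-5*(-3 + 1)))*402 = (3 + 2*(-5*(-2)))*402 = (3 + 2*10)*402 = (3 + 20)*402 = 23*402 = 9246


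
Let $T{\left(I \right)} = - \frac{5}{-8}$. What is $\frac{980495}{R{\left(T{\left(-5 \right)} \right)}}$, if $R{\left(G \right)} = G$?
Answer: $1568792$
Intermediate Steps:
$T{\left(I \right)} = \frac{5}{8}$ ($T{\left(I \right)} = \left(-5\right) \left(- \frac{1}{8}\right) = \frac{5}{8}$)
$\frac{980495}{R{\left(T{\left(-5 \right)} \right)}} = \frac{980495}{\frac{5}{8}} = 980495 \cdot \frac{8}{5} = 1568792$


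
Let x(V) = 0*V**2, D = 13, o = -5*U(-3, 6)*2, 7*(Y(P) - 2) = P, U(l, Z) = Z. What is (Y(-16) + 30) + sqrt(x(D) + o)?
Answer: 208/7 + 2*I*sqrt(15) ≈ 29.714 + 7.746*I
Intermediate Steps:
Y(P) = 2 + P/7
o = -60 (o = -30*2 = -5*12 = -60)
x(V) = 0
(Y(-16) + 30) + sqrt(x(D) + o) = ((2 + (1/7)*(-16)) + 30) + sqrt(0 - 60) = ((2 - 16/7) + 30) + sqrt(-60) = (-2/7 + 30) + 2*I*sqrt(15) = 208/7 + 2*I*sqrt(15)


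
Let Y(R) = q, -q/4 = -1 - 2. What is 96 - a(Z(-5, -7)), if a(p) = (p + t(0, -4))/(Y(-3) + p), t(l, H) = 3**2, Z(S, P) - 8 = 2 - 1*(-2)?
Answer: 761/8 ≈ 95.125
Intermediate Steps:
q = 12 (q = -4*(-1 - 2) = -4*(-3) = 12)
Z(S, P) = 12 (Z(S, P) = 8 + (2 - 1*(-2)) = 8 + (2 + 2) = 8 + 4 = 12)
Y(R) = 12
t(l, H) = 9
a(p) = (9 + p)/(12 + p) (a(p) = (p + 9)/(12 + p) = (9 + p)/(12 + p))
96 - a(Z(-5, -7)) = 96 - (9 + 12)/(12 + 12) = 96 - 21/24 = 96 - 1*7/8 = 96 - 7/8 = 761/8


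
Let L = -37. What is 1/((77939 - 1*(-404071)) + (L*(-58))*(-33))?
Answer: 1/411192 ≈ 2.4320e-6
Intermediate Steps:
1/((77939 - 1*(-404071)) + (L*(-58))*(-33)) = 1/((77939 - 1*(-404071)) - 37*(-58)*(-33)) = 1/((77939 + 404071) + 2146*(-33)) = 1/(482010 - 70818) = 1/411192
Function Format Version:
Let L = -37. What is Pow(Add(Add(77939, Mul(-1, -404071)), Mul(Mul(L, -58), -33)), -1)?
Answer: Rational(1, 411192) ≈ 2.4320e-6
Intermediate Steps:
Pow(Add(Add(77939, Mul(-1, -404071)), Mul(Mul(L, -58), -33)), -1) = Pow(Add(Add(77939, Mul(-1, -404071)), Mul(Mul(-37, -58), -33)), -1) = Pow(Add(Add(77939, 404071), Mul(2146, -33)), -1) = Pow(Add(482010, -70818), -1) = Pow(411192, -1) = Rational(1, 411192)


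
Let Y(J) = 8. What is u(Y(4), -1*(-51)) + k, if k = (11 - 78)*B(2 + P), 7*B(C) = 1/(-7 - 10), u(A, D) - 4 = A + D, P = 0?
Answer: 7564/119 ≈ 63.563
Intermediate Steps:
u(A, D) = 4 + A + D (u(A, D) = 4 + (A + D) = 4 + A + D)
B(C) = -1/119 (B(C) = 1/(7*(-7 - 10)) = (⅐)/(-17) = (⅐)*(-1/17) = -1/119)
k = 67/119 (k = (11 - 78)*(-1/119) = -67*(-1/119) = 67/119 ≈ 0.56303)
u(Y(4), -1*(-51)) + k = (4 + 8 - 1*(-51)) + 67/119 = (4 + 8 + 51) + 67/119 = 63 + 67/119 = 7564/119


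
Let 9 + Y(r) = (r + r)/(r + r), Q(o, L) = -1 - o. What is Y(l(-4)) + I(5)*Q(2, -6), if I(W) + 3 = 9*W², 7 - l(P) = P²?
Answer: -674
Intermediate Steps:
l(P) = 7 - P²
I(W) = -3 + 9*W²
Y(r) = -8 (Y(r) = -9 + (r + r)/(r + r) = -9 + (2*r)/((2*r)) = -9 + (2*r)*(1/(2*r)) = -9 + 1 = -8)
Y(l(-4)) + I(5)*Q(2, -6) = -8 + (-3 + 9*5²)*(-1 - 1*2) = -8 + (-3 + 9*25)*(-1 - 2) = -8 + (-3 + 225)*(-3) = -8 + 222*(-3) = -8 - 666 = -674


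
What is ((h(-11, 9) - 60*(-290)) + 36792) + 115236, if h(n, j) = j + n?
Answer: 169426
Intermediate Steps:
((h(-11, 9) - 60*(-290)) + 36792) + 115236 = (((9 - 11) - 60*(-290)) + 36792) + 115236 = ((-2 + 17400) + 36792) + 115236 = (17398 + 36792) + 115236 = 54190 + 115236 = 169426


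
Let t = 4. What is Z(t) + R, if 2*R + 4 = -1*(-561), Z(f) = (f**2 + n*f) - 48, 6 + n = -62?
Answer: -51/2 ≈ -25.500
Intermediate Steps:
n = -68 (n = -6 - 62 = -68)
Z(f) = -48 + f**2 - 68*f (Z(f) = (f**2 - 68*f) - 48 = -48 + f**2 - 68*f)
R = 557/2 (R = -2 + (-1*(-561))/2 = -2 + (1/2)*561 = -2 + 561/2 = 557/2 ≈ 278.50)
Z(t) + R = (-48 + 4**2 - 68*4) + 557/2 = (-48 + 16 - 272) + 557/2 = -304 + 557/2 = -51/2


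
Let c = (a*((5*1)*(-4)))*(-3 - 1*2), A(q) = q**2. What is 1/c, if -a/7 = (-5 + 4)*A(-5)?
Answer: 1/17500 ≈ 5.7143e-5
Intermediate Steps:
a = 175 (a = -7*(-5 + 4)*(-5)**2 = -(-7)*25 = -7*(-25) = 175)
c = 17500 (c = (175*((5*1)*(-4)))*(-3 - 1*2) = (175*(5*(-4)))*(-3 - 2) = (175*(-20))*(-5) = -3500*(-5) = 17500)
1/c = 1/17500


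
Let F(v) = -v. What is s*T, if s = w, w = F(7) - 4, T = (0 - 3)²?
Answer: -99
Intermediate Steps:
T = 9 (T = (-3)² = 9)
w = -11 (w = -1*7 - 4 = -7 - 4 = -11)
s = -11
s*T = -11*9 = -99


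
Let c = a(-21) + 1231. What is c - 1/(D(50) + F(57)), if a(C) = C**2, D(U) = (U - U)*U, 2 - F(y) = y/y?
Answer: 1671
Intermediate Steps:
F(y) = 1 (F(y) = 2 - y/y = 2 - 1*1 = 2 - 1 = 1)
D(U) = 0 (D(U) = 0*U = 0)
c = 1672 (c = (-21)**2 + 1231 = 441 + 1231 = 1672)
c - 1/(D(50) + F(57)) = 1672 - 1/(0 + 1) = 1672 - 1/1 = 1672 - 1*1 = 1672 - 1 = 1671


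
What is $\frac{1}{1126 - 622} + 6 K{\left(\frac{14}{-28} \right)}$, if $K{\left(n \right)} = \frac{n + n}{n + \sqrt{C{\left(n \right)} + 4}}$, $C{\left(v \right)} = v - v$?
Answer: $- \frac{2015}{504} \approx -3.998$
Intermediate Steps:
$C{\left(v \right)} = 0$
$K{\left(n \right)} = \frac{2 n}{2 + n}$ ($K{\left(n \right)} = \frac{n + n}{n + \sqrt{0 + 4}} = \frac{2 n}{n + \sqrt{4}} = \frac{2 n}{n + 2} = \frac{2 n}{2 + n}$)
$\frac{1}{1126 - 622} + 6 K{\left(\frac{14}{-28} \right)} = \frac{1}{1126 - 622} + 6 \frac{2 \frac{14}{-28}}{2 + \frac{14}{-28}} = \frac{1}{504} + 6 \frac{2 \cdot 14 \left(- \frac{1}{28}\right)}{2 + 14 \left(- \frac{1}{28}\right)} = \frac{1}{504} + 6 \cdot 2 \left(- \frac{1}{2}\right) \frac{1}{2 - \frac{1}{2}} = \frac{1}{504} + 6 \cdot 2 \left(- \frac{1}{2}\right) \frac{1}{\frac{3}{2}} = \frac{1}{504} + 6 \cdot 2 \left(- \frac{1}{2}\right) \frac{2}{3} = \frac{1}{504} + 6 \left(- \frac{2}{3}\right) = \frac{1}{504} - 4 = - \frac{2015}{504}$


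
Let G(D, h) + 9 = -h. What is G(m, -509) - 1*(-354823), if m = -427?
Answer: 355323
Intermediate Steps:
G(D, h) = -9 - h
G(m, -509) - 1*(-354823) = (-9 - 1*(-509)) - 1*(-354823) = (-9 + 509) + 354823 = 500 + 354823 = 355323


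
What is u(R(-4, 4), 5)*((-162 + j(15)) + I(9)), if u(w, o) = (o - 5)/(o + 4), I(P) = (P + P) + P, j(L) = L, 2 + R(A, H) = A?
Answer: 0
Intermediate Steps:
R(A, H) = -2 + A
I(P) = 3*P (I(P) = 2*P + P = 3*P)
u(w, o) = (-5 + o)/(4 + o)
u(R(-4, 4), 5)*((-162 + j(15)) + I(9)) = ((-5 + 5)/(4 + 5))*((-162 + 15) + 3*9) = (0/9)*(-147 + 27) = ((⅑)*0)*(-120) = 0*(-120) = 0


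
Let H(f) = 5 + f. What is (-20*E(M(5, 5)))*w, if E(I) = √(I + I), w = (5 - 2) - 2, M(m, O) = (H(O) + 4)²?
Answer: -280*√2 ≈ -395.98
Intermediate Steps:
M(m, O) = (9 + O)² (M(m, O) = ((5 + O) + 4)² = (9 + O)²)
w = 1 (w = 3 - 2 = 1)
E(I) = √2*√I (E(I) = √(2*I) = √2*√I)
(-20*E(M(5, 5)))*w = -20*√2*√((9 + 5)²)*1 = -20*√2*√(14²)*1 = -20*√2*√196*1 = -20*√2*14*1 = -280*√2*1 = -280*√2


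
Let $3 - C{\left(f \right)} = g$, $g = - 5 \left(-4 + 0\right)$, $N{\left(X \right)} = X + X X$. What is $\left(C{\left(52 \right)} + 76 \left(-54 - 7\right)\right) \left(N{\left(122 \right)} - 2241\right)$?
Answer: $-59395545$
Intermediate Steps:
$N{\left(X \right)} = X + X^{2}$
$g = 20$ ($g = \left(-5\right) \left(-4\right) = 20$)
$C{\left(f \right)} = -17$ ($C{\left(f \right)} = 3 - 20 = -17$)
$\left(C{\left(52 \right)} + 76 \left(-54 - 7\right)\right) \left(N{\left(122 \right)} - 2241\right) = \left(-17 + 76 \left(-54 - 7\right)\right) \left(122 \left(1 + 122\right) - 2241\right) = \left(-17 + 76 \left(-54 - 7\right)\right) \left(122 \cdot 123 - 2241\right) = \left(-17 + 76 \left(-54 - 7\right)\right) \left(15006 - 2241\right) = \left(-17 + 76 \left(-61\right)\right) 12765 = \left(-17 - 4636\right) 12765 = \left(-4653\right) 12765 = -59395545$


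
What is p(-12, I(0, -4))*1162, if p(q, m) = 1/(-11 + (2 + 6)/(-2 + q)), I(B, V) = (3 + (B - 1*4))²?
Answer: -8134/81 ≈ -100.42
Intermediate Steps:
I(B, V) = (-1 + B)² (I(B, V) = (3 + (B - 4))² = (3 + (-4 + B))² = (-1 + B)²)
p(q, m) = 1/(-11 + 8/(-2 + q))
p(-12, I(0, -4))*1162 = ((2 - 1*(-12))/(-30 + 11*(-12)))*1162 = ((2 + 12)/(-30 - 132))*1162 = (14/(-162))*1162 = -1/162*14*1162 = -7/81*1162 = -8134/81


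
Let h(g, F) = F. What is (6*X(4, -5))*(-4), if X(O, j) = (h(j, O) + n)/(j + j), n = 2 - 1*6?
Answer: 0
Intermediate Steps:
n = -4 (n = 2 - 6 = -4)
X(O, j) = (-4 + O)/(2*j) (X(O, j) = (O - 4)/(j + j) = (-4 + O)/((2*j)) = (-4 + O)*(1/(2*j)) = (-4 + O)/(2*j))
(6*X(4, -5))*(-4) = (6*((½)*(-4 + 4)/(-5)))*(-4) = (6*((½)*(-⅕)*0))*(-4) = (6*0)*(-4) = 0*(-4) = 0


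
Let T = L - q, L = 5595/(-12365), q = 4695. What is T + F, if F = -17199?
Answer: -54144981/2473 ≈ -21894.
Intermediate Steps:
L = -1119/2473 (L = 5595*(-1/12365) = -1119/2473 ≈ -0.45249)
T = -11611854/2473 (T = -1119/2473 - 1*4695 = -1119/2473 - 4695 = -11611854/2473 ≈ -4695.5)
T + F = -11611854/2473 - 17199 = -54144981/2473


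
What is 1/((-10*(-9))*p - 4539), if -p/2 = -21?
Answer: -1/759 ≈ -0.0013175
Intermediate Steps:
p = 42 (p = -2*(-21) = 42)
1/((-10*(-9))*p - 4539) = 1/(-10*(-9)*42 - 4539) = 1/(90*42 - 4539) = 1/(3780 - 4539) = 1/(-759) = -1/759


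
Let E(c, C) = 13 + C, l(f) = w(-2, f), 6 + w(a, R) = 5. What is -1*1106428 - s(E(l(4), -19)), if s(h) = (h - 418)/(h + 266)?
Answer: -71917714/65 ≈ -1.1064e+6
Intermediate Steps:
w(a, R) = -1 (w(a, R) = -6 + 5 = -1)
l(f) = -1
s(h) = (-418 + h)/(266 + h)
-1*1106428 - s(E(l(4), -19)) = -1*1106428 - (-418 + (13 - 19))/(266 + (13 - 19)) = -1106428 - (-418 - 6)/(266 - 6) = -1106428 - (-424)/260 = -1106428 - 1*(-106/65) = -1106428 + 106/65 = -71917714/65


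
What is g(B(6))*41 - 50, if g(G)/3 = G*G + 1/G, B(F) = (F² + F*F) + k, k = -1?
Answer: 44019626/71 ≈ 6.2000e+5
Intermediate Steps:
B(F) = -1 + 2*F² (B(F) = (F² + F*F) - 1 = (F² + F²) - 1 = 2*F² - 1 = -1 + 2*F²)
g(G) = 3/G + 3*G² (g(G) = 3*(G*G + 1/G) = 3*(G² + 1/G) = 3*(1/G + G²) = 3/G + 3*G²)
g(B(6))*41 - 50 = (3*(1 + (-1 + 2*6²)³)/(-1 + 2*6²))*41 - 50 = (3*(1 + (-1 + 2*36)³)/(-1 + 2*36))*41 - 50 = (3*(1 + (-1 + 72)³)/(-1 + 72))*41 - 50 = (3*(1 + 71³)/71)*41 - 50 = (3*(1/71)*(1 + 357911))*41 - 50 = (3*(1/71)*357912)*41 - 50 = (1073736/71)*41 - 50 = 44023176/71 - 50 = 44019626/71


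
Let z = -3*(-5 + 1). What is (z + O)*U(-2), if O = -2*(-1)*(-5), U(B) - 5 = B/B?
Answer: 12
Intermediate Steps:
U(B) = 6 (U(B) = 5 + B/B = 5 + 1 = 6)
z = 12 (z = -3*(-4) = 12)
O = -10 (O = 2*(-5) = -10)
(z + O)*U(-2) = (12 - 10)*6 = 2*6 = 12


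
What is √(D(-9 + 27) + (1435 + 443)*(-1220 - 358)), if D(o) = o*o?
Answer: 6*I*√82310 ≈ 1721.4*I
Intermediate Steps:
D(o) = o²
√(D(-9 + 27) + (1435 + 443)*(-1220 - 358)) = √((-9 + 27)² + (1435 + 443)*(-1220 - 358)) = √(18² + 1878*(-1578)) = √(324 - 2963484) = √(-2963160) = 6*I*√82310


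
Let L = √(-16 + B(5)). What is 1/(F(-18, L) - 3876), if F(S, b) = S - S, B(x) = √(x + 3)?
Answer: -1/3876 ≈ -0.00025800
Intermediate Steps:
B(x) = √(3 + x)
L = √(-16 + 2*√2) (L = √(-16 + √(3 + 5)) = √(-16 + √8) = √(-16 + 2*√2) ≈ 3.6293*I)
F(S, b) = 0
1/(F(-18, L) - 3876) = 1/(0 - 3876) = 1/(-3876) = -1/3876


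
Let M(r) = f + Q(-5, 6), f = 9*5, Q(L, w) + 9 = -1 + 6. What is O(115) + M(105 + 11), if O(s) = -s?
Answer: -74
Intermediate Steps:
Q(L, w) = -4 (Q(L, w) = -9 + (-1 + 6) = -9 + 5 = -4)
f = 45
M(r) = 41 (M(r) = 45 - 4 = 41)
O(115) + M(105 + 11) = -1*115 + 41 = -115 + 41 = -74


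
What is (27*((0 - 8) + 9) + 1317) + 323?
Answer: 1667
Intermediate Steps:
(27*((0 - 8) + 9) + 1317) + 323 = (27*(-8 + 9) + 1317) + 323 = (27*1 + 1317) + 323 = (27 + 1317) + 323 = 1344 + 323 = 1667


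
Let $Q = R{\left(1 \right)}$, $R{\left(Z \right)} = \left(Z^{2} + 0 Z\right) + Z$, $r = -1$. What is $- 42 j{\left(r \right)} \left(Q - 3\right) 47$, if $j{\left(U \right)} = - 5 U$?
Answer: $9870$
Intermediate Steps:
$R{\left(Z \right)} = Z + Z^{2}$ ($R{\left(Z \right)} = \left(Z^{2} + 0\right) + Z = Z^{2} + Z = Z + Z^{2}$)
$Q = 2$ ($Q = 1 \left(1 + 1\right) = 1 \cdot 2 = 2$)
$- 42 j{\left(r \right)} \left(Q - 3\right) 47 = - 42 \left(-5\right) \left(-1\right) \left(2 - 3\right) 47 = - 42 \cdot 5 \left(-1\right) 47 = \left(-42\right) \left(-5\right) 47 = 210 \cdot 47 = 9870$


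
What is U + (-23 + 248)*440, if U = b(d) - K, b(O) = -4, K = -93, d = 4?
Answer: 99089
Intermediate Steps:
U = 89 (U = -4 - 1*(-93) = -4 + 93 = 89)
U + (-23 + 248)*440 = 89 + (-23 + 248)*440 = 89 + 225*440 = 89 + 99000 = 99089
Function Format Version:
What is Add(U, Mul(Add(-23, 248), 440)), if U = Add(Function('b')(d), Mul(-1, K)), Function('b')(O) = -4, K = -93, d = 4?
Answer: 99089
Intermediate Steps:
U = 89 (U = Add(-4, Mul(-1, -93)) = Add(-4, 93) = 89)
Add(U, Mul(Add(-23, 248), 440)) = Add(89, Mul(Add(-23, 248), 440)) = Add(89, Mul(225, 440)) = Add(89, 99000) = 99089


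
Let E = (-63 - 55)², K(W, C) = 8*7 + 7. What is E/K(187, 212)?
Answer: 13924/63 ≈ 221.02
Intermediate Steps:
K(W, C) = 63 (K(W, C) = 56 + 7 = 63)
E = 13924 (E = (-118)² = 13924)
E/K(187, 212) = 13924/63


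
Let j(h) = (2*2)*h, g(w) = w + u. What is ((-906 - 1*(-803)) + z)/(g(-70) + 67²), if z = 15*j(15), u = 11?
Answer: 797/4430 ≈ 0.17991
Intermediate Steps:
g(w) = 11 + w (g(w) = w + 11 = 11 + w)
j(h) = 4*h
z = 900 (z = 15*(4*15) = 15*60 = 900)
((-906 - 1*(-803)) + z)/(g(-70) + 67²) = ((-906 - 1*(-803)) + 900)/((11 - 70) + 67²) = ((-906 + 803) + 900)/(-59 + 4489) = (-103 + 900)/4430 = 797*(1/4430) = 797/4430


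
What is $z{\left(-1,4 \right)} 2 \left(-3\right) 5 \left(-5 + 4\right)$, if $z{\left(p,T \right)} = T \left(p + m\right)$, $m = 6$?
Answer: $600$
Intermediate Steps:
$z{\left(p,T \right)} = T \left(6 + p\right)$ ($z{\left(p,T \right)} = T \left(p + 6\right) = T \left(6 + p\right)$)
$z{\left(-1,4 \right)} 2 \left(-3\right) 5 \left(-5 + 4\right) = 4 \left(6 - 1\right) 2 \left(-3\right) 5 \left(-5 + 4\right) = 4 \cdot 5 \left(\left(-6\right) 5\right) \left(-1\right) = 20 \left(-30\right) \left(-1\right) = \left(-600\right) \left(-1\right) = 600$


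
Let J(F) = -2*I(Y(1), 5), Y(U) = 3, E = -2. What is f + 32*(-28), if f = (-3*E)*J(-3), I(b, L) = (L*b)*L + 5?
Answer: -1856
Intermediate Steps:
I(b, L) = 5 + b*L² (I(b, L) = b*L² + 5 = 5 + b*L²)
J(F) = -160 (J(F) = -2*(5 + 3*5²) = -2*(5 + 3*25) = -2*(5 + 75) = -2*80 = -160)
f = -960 (f = -3*(-2)*(-160) = 6*(-160) = -960)
f + 32*(-28) = -960 + 32*(-28) = -960 - 896 = -1856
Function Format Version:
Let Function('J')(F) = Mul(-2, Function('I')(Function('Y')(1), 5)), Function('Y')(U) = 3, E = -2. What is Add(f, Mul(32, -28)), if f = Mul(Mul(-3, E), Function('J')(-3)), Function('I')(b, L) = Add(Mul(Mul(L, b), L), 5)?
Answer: -1856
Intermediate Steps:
Function('I')(b, L) = Add(5, Mul(b, Pow(L, 2))) (Function('I')(b, L) = Add(Mul(b, Pow(L, 2)), 5) = Add(5, Mul(b, Pow(L, 2))))
Function('J')(F) = -160 (Function('J')(F) = Mul(-2, Add(5, Mul(3, Pow(5, 2)))) = Mul(-2, Add(5, Mul(3, 25))) = Mul(-2, Add(5, 75)) = Mul(-2, 80) = -160)
f = -960 (f = Mul(Mul(-3, -2), -160) = Mul(6, -160) = -960)
Add(f, Mul(32, -28)) = Add(-960, Mul(32, -28)) = Add(-960, -896) = -1856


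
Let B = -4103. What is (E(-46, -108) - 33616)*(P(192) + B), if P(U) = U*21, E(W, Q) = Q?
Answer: 2394404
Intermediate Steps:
P(U) = 21*U
(E(-46, -108) - 33616)*(P(192) + B) = (-108 - 33616)*(21*192 - 4103) = -33724*(4032 - 4103) = -33724*(-71) = 2394404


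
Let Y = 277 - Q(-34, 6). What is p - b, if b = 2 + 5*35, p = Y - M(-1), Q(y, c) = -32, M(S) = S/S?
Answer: 131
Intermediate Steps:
M(S) = 1
Y = 309 (Y = 277 - 1*(-32) = 277 + 32 = 309)
p = 308 (p = 309 - 1*1 = 309 - 1 = 308)
b = 177 (b = 2 + 175 = 177)
p - b = 308 - 1*177 = 308 - 177 = 131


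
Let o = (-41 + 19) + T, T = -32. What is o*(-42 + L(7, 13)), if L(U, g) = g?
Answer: 1566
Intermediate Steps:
o = -54 (o = (-41 + 19) - 32 = -22 - 32 = -54)
o*(-42 + L(7, 13)) = -54*(-42 + 13) = -54*(-29) = 1566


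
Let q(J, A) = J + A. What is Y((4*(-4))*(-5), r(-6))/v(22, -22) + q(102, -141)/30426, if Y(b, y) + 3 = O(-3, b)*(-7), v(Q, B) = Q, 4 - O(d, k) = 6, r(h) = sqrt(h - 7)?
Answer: 2529/5071 ≈ 0.49872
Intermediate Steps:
r(h) = sqrt(-7 + h)
O(d, k) = -2 (O(d, k) = 4 - 1*6 = 4 - 6 = -2)
Y(b, y) = 11 (Y(b, y) = -3 - 2*(-7) = -3 + 14 = 11)
q(J, A) = A + J
Y((4*(-4))*(-5), r(-6))/v(22, -22) + q(102, -141)/30426 = 11/22 + (-141 + 102)/30426 = 11*(1/22) - 39*1/30426 = 1/2 - 13/10142 = 2529/5071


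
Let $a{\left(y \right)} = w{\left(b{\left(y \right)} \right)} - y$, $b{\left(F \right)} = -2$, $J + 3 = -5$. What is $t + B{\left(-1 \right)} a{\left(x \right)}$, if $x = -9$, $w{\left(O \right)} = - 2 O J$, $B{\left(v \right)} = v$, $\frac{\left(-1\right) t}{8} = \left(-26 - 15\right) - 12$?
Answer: $447$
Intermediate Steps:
$J = -8$ ($J = -3 - 5 = -8$)
$t = 424$ ($t = - 8 \left(\left(-26 - 15\right) - 12\right) = - 8 \left(-41 - 12\right) = \left(-8\right) \left(-53\right) = 424$)
$w{\left(O \right)} = 16 O$ ($w{\left(O \right)} = - 2 O \left(-8\right) = 16 O$)
$a{\left(y \right)} = -32 - y$ ($a{\left(y \right)} = 16 \left(-2\right) - y = -32 - y$)
$t + B{\left(-1 \right)} a{\left(x \right)} = 424 - \left(-32 - -9\right) = 424 - \left(-32 + 9\right) = 424 - -23 = 424 + 23 = 447$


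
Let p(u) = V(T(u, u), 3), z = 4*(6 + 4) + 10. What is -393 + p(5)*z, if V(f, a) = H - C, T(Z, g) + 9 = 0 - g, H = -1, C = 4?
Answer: -643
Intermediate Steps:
T(Z, g) = -9 - g (T(Z, g) = -9 + (0 - g) = -9 - g)
V(f, a) = -5 (V(f, a) = -1 - 1*4 = -1 - 4 = -5)
z = 50 (z = 4*10 + 10 = 40 + 10 = 50)
p(u) = -5
-393 + p(5)*z = -393 - 5*50 = -393 - 250 = -643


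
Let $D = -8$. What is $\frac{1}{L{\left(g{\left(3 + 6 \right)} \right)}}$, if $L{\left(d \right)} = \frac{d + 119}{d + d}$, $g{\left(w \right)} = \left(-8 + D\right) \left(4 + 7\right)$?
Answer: $\frac{352}{57} \approx 6.1754$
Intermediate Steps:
$g{\left(w \right)} = -176$ ($g{\left(w \right)} = \left(-8 - 8\right) \left(4 + 7\right) = \left(-16\right) 11 = -176$)
$L{\left(d \right)} = \frac{119 + d}{2 d}$
$\frac{1}{L{\left(g{\left(3 + 6 \right)} \right)}} = \frac{1}{\frac{1}{2} \frac{1}{-176} \left(119 - 176\right)} = \frac{1}{\frac{1}{2} \left(- \frac{1}{176}\right) \left(-57\right)} = \frac{1}{\frac{57}{352}} = \frac{352}{57}$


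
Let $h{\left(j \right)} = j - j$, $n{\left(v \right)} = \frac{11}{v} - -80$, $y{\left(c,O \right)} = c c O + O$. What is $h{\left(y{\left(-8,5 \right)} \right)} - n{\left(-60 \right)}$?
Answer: $- \frac{4789}{60} \approx -79.817$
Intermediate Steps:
$y{\left(c,O \right)} = O + O c^{2}$ ($y{\left(c,O \right)} = c^{2} O + O = O c^{2} + O = O + O c^{2}$)
$n{\left(v \right)} = 80 + \frac{11}{v}$ ($n{\left(v \right)} = \frac{11}{v} + 80 = 80 + \frac{11}{v}$)
$h{\left(j \right)} = 0$
$h{\left(y{\left(-8,5 \right)} \right)} - n{\left(-60 \right)} = 0 - \left(80 + \frac{11}{-60}\right) = 0 - \left(80 + 11 \left(- \frac{1}{60}\right)\right) = 0 - \left(80 - \frac{11}{60}\right) = 0 - \frac{4789}{60} = - \frac{4789}{60}$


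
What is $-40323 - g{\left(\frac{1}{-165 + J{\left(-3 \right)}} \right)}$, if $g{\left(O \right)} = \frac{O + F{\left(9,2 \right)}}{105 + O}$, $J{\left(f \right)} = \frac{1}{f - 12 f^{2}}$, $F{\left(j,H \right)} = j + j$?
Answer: $- \frac{25848080288}{641023} \approx -40323.0$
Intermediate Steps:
$F{\left(j,H \right)} = 2 j$
$g{\left(O \right)} = \frac{18 + O}{105 + O}$ ($g{\left(O \right)} = \frac{O + 2 \cdot 9}{105 + O} = \frac{O + 18}{105 + O} = \frac{18 + O}{105 + O}$)
$-40323 - g{\left(\frac{1}{-165 + J{\left(-3 \right)}} \right)} = -40323 - \frac{18 + \frac{1}{-165 - \frac{1}{\left(-3\right) \left(-1 + 12 \left(-3\right)\right)}}}{105 + \frac{1}{-165 - \frac{1}{\left(-3\right) \left(-1 + 12 \left(-3\right)\right)}}} = -40323 - \frac{18 + \frac{1}{-165 - - \frac{1}{3 \left(-1 - 36\right)}}}{105 + \frac{1}{-165 - - \frac{1}{3 \left(-1 - 36\right)}}} = -40323 - \frac{18 + \frac{1}{-165 - - \frac{1}{3 \left(-37\right)}}}{105 + \frac{1}{-165 - - \frac{1}{3 \left(-37\right)}}} = -40323 - \frac{18 + \frac{1}{-165 - \left(- \frac{1}{3}\right) \left(- \frac{1}{37}\right)}}{105 + \frac{1}{-165 - \left(- \frac{1}{3}\right) \left(- \frac{1}{37}\right)}} = -40323 - \frac{18 + \frac{1}{-165 - \frac{1}{111}}}{105 + \frac{1}{-165 - \frac{1}{111}}} = -40323 - \frac{18 + \frac{1}{- \frac{18316}{111}}}{105 + \frac{1}{- \frac{18316}{111}}} = -40323 - \frac{18 - \frac{111}{18316}}{105 - \frac{111}{18316}} = -40323 - \frac{1}{\frac{1923069}{18316}} \cdot \frac{329577}{18316} = -40323 - \frac{18316}{1923069} \cdot \frac{329577}{18316} = -40323 - \frac{109859}{641023} = - \frac{25848080288}{641023}$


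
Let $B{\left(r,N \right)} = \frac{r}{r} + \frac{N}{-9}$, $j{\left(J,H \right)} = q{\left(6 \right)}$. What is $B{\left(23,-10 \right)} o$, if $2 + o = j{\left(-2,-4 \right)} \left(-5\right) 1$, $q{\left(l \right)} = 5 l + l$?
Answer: $- \frac{3458}{9} \approx -384.22$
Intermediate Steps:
$q{\left(l \right)} = 6 l$
$j{\left(J,H \right)} = 36$ ($j{\left(J,H \right)} = 6 \cdot 6 = 36$)
$o = -182$ ($o = -2 + 36 \left(-5\right) 1 = -2 - 180 = -182$)
$B{\left(r,N \right)} = 1 - \frac{N}{9}$ ($B{\left(r,N \right)} = 1 + N \left(- \frac{1}{9}\right) = 1 - \frac{N}{9}$)
$B{\left(23,-10 \right)} o = \left(1 - - \frac{10}{9}\right) \left(-182\right) = \left(1 + \frac{10}{9}\right) \left(-182\right) = \frac{19}{9} \left(-182\right) = - \frac{3458}{9}$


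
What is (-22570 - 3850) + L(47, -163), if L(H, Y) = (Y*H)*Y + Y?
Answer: 1222160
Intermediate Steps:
L(H, Y) = Y + H*Y² (L(H, Y) = (H*Y)*Y + Y = H*Y² + Y = Y + H*Y²)
(-22570 - 3850) + L(47, -163) = (-22570 - 3850) - 163*(1 + 47*(-163)) = -26420 - 163*(1 - 7661) = -26420 - 163*(-7660) = -26420 + 1248580 = 1222160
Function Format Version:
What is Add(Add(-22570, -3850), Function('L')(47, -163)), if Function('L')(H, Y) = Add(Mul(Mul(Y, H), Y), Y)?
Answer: 1222160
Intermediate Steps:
Function('L')(H, Y) = Add(Y, Mul(H, Pow(Y, 2))) (Function('L')(H, Y) = Add(Mul(Mul(H, Y), Y), Y) = Add(Mul(H, Pow(Y, 2)), Y) = Add(Y, Mul(H, Pow(Y, 2))))
Add(Add(-22570, -3850), Function('L')(47, -163)) = Add(Add(-22570, -3850), Mul(-163, Add(1, Mul(47, -163)))) = Add(-26420, Mul(-163, Add(1, -7661))) = Add(-26420, Mul(-163, -7660)) = Add(-26420, 1248580) = 1222160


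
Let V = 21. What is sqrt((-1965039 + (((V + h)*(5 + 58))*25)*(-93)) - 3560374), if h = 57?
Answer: I*sqrt(16950463) ≈ 4117.1*I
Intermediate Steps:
sqrt((-1965039 + (((V + h)*(5 + 58))*25)*(-93)) - 3560374) = sqrt((-1965039 + (((21 + 57)*(5 + 58))*25)*(-93)) - 3560374) = sqrt((-1965039 + ((78*63)*25)*(-93)) - 3560374) = sqrt((-1965039 + (4914*25)*(-93)) - 3560374) = sqrt((-1965039 + 122850*(-93)) - 3560374) = sqrt((-1965039 - 11425050) - 3560374) = sqrt(-13390089 - 3560374) = sqrt(-16950463) = I*sqrt(16950463)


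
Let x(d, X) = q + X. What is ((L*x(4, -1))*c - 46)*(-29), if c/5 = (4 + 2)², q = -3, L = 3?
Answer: 63974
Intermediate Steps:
c = 180 (c = 5*(4 + 2)² = 5*6² = 5*36 = 180)
x(d, X) = -3 + X
((L*x(4, -1))*c - 46)*(-29) = ((3*(-3 - 1))*180 - 46)*(-29) = ((3*(-4))*180 - 46)*(-29) = (-12*180 - 46)*(-29) = (-2160 - 46)*(-29) = -2206*(-29) = 63974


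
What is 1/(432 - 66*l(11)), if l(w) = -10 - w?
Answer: 1/1818 ≈ 0.00055005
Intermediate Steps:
1/(432 - 66*l(11)) = 1/(432 - 66*(-10 - 1*11)) = 1/(432 - 66*(-10 - 11)) = 1/(432 - 66*(-21)) = 1/(432 + 1386) = 1/1818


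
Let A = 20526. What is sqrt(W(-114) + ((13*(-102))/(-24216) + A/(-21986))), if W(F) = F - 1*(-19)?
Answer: 15*I*sqrt(209708009824139)/22183874 ≈ 9.7918*I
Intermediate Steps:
W(F) = 19 + F (W(F) = F + 19 = 19 + F)
sqrt(W(-114) + ((13*(-102))/(-24216) + A/(-21986))) = sqrt((19 - 114) + ((13*(-102))/(-24216) + 20526/(-21986))) = sqrt(-95 + (-1326*(-1/24216) + 20526*(-1/21986))) = sqrt(-95 + (221/4036 - 10263/10993)) = sqrt(-95 - 38992015/44367748) = sqrt(-4253928075/44367748) = 15*I*sqrt(209708009824139)/22183874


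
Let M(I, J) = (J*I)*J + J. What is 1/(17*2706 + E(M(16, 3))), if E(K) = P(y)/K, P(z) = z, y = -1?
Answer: 147/6762293 ≈ 2.1738e-5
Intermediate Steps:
M(I, J) = J + I*J² (M(I, J) = (I*J)*J + J = I*J² + J = J + I*J²)
E(K) = -1/K
1/(17*2706 + E(M(16, 3))) = 1/(17*2706 - 1/(3*(1 + 16*3))) = 1/(46002 - 1/(3*(1 + 48))) = 1/(46002 - 1/(3*49)) = 1/(46002 - 1/147) = 1/(6762293/147) = 147/6762293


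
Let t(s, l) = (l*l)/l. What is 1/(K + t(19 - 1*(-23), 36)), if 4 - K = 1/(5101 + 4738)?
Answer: 9839/393559 ≈ 0.025000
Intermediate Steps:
t(s, l) = l (t(s, l) = l²/l = l)
K = 39355/9839 (K = 4 - 1/(5101 + 4738) = 4 - 1/9839 = 39355/9839 ≈ 3.9999)
1/(K + t(19 - 1*(-23), 36)) = 1/(39355/9839 + 36) = 1/(393559/9839) = 9839/393559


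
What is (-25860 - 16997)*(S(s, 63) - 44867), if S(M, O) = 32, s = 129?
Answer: 1921493595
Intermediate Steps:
(-25860 - 16997)*(S(s, 63) - 44867) = (-25860 - 16997)*(32 - 44867) = -42857*(-44835) = 1921493595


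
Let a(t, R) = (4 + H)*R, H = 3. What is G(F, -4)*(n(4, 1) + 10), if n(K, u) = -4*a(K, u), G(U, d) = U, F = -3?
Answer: 54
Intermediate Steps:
a(t, R) = 7*R (a(t, R) = (4 + 3)*R = 7*R)
n(K, u) = -28*u
G(F, -4)*(n(4, 1) + 10) = -3*(-28*1 + 10) = -3*(-28 + 10) = -3*(-18) = 54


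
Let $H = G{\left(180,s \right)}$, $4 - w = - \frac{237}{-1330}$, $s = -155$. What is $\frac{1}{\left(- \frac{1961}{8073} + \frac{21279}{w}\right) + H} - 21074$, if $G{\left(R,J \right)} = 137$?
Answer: $- \frac{1269137173303}{60222890} \approx -21074.0$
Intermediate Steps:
$w = \frac{5083}{1330}$ ($w = 4 - - \frac{237}{-1330} = 4 - \left(-237\right) \left(- \frac{1}{1330}\right) = 4 - \frac{237}{1330} = \frac{5083}{1330} \approx 3.8218$)
$H = 137$
$\frac{1}{\left(- \frac{1961}{8073} + \frac{21279}{w}\right) + H} - 21074 = \frac{1}{\left(- \frac{1961}{8073} + \frac{21279}{\frac{5083}{1330}}\right) + 137} - 21074 = \frac{1}{\left(\left(-1961\right) \frac{1}{8073} + 21279 \cdot \frac{1330}{5083}\right) + 137} - 21074 = \frac{1}{\left(- \frac{1961}{8073} + \frac{28301070}{5083}\right) + 137} - 21074 = \frac{1}{\frac{58776581}{10557} + 137} - 21074 = \frac{1}{\frac{60222890}{10557}} - 21074 = \frac{10557}{60222890} - 21074 = - \frac{1269137173303}{60222890}$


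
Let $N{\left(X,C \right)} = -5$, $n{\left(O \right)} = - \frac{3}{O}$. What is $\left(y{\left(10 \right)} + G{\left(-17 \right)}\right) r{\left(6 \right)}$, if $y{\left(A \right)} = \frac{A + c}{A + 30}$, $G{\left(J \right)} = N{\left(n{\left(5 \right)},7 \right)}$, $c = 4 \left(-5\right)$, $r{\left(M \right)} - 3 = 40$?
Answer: $- \frac{903}{4} \approx -225.75$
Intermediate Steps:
$r{\left(M \right)} = 43$ ($r{\left(M \right)} = 3 + 40 = 43$)
$c = -20$
$G{\left(J \right)} = -5$
$y{\left(A \right)} = \frac{-20 + A}{30 + A}$ ($y{\left(A \right)} = \frac{A - 20}{A + 30} = \frac{-20 + A}{30 + A}$)
$\left(y{\left(10 \right)} + G{\left(-17 \right)}\right) r{\left(6 \right)} = \left(\frac{-20 + 10}{30 + 10} - 5\right) 43 = \left(\frac{1}{40} \left(-10\right) - 5\right) 43 = \left(- \frac{1}{4} - 5\right) 43 = \left(- \frac{21}{4}\right) 43 = - \frac{903}{4}$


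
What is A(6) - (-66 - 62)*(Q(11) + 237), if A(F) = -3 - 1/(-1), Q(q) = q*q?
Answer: 45822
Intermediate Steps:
Q(q) = q²
A(F) = -2 (A(F) = -3 - 1*(-1) = -3 + 1 = -2)
A(6) - (-66 - 62)*(Q(11) + 237) = -2 - (-66 - 62)*(11² + 237) = -2 - (-128)*(121 + 237) = -2 - (-128)*358 = -2 - 1*(-45824) = -2 + 45824 = 45822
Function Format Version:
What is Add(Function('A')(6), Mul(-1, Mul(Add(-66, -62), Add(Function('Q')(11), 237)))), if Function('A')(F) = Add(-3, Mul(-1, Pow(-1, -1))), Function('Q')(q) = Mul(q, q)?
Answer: 45822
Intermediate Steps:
Function('Q')(q) = Pow(q, 2)
Function('A')(F) = -2 (Function('A')(F) = Add(-3, Mul(-1, -1)) = Add(-3, 1) = -2)
Add(Function('A')(6), Mul(-1, Mul(Add(-66, -62), Add(Function('Q')(11), 237)))) = Add(-2, Mul(-1, Mul(Add(-66, -62), Add(Pow(11, 2), 237)))) = Add(-2, Mul(-1, Mul(-128, Add(121, 237)))) = Add(-2, Mul(-1, Mul(-128, 358))) = Add(-2, Mul(-1, -45824)) = Add(-2, 45824) = 45822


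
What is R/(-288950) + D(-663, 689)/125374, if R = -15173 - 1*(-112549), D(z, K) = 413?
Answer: -6044541137/18113408650 ≈ -0.33371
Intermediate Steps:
R = 97376 (R = -15173 + 112549 = 97376)
R/(-288950) + D(-663, 689)/125374 = 97376/(-288950) + 413/125374 = 97376*(-1/288950) + 413*(1/125374) = -48688/144475 + 413/125374 = -6044541137/18113408650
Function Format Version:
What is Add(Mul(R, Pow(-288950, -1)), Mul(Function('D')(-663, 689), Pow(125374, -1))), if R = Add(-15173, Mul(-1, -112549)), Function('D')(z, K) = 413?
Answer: Rational(-6044541137, 18113408650) ≈ -0.33371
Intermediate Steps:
R = 97376 (R = Add(-15173, 112549) = 97376)
Add(Mul(R, Pow(-288950, -1)), Mul(Function('D')(-663, 689), Pow(125374, -1))) = Add(Mul(97376, Pow(-288950, -1)), Mul(413, Pow(125374, -1))) = Add(Mul(97376, Rational(-1, 288950)), Mul(413, Rational(1, 125374))) = Add(Rational(-48688, 144475), Rational(413, 125374)) = Rational(-6044541137, 18113408650)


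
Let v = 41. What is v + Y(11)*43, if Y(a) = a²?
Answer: 5244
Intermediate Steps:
v + Y(11)*43 = 41 + 11²*43 = 41 + 121*43 = 41 + 5203 = 5244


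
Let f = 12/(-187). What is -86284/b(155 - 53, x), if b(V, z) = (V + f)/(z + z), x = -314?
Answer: 5066423912/9531 ≈ 5.3157e+5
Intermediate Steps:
f = -12/187 (f = 12*(-1/187) = -12/187 ≈ -0.064171)
b(V, z) = (-12/187 + V)/(2*z) (b(V, z) = (V - 12/187)/(z + z) = (-12/187 + V)/((2*z)) = (-12/187 + V)*(1/(2*z)) = (-12/187 + V)/(2*z))
-86284/b(155 - 53, x) = -86284*(-117436/(-12 + 187*(155 - 53))) = -86284*(-117436/(-12 + 187*102)) = -86284*(-117436/(-12 + 19074)) = -86284/((1/374)*(-1/314)*19062) = -86284/(-9531/58718) = -86284*(-58718/9531) = 5066423912/9531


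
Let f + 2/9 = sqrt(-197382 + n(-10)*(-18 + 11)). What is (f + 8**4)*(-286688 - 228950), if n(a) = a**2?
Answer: -19007447956/9 - 515638*I*sqrt(198082) ≈ -2.1119e+9 - 2.2949e+8*I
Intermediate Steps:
f = -2/9 + I*sqrt(198082) (f = -2/9 + sqrt(-197382 + (-10)**2*(-18 + 11)) = -2/9 + sqrt(-197382 + 100*(-7)) = -2/9 + sqrt(-197382 - 700) = -2/9 + sqrt(-198082) = -2/9 + I*sqrt(198082) ≈ -0.22222 + 445.06*I)
(f + 8**4)*(-286688 - 228950) = ((-2/9 + I*sqrt(198082)) + 8**4)*(-286688 - 228950) = ((-2/9 + I*sqrt(198082)) + 4096)*(-515638) = (36862/9 + I*sqrt(198082))*(-515638) = -19007447956/9 - 515638*I*sqrt(198082)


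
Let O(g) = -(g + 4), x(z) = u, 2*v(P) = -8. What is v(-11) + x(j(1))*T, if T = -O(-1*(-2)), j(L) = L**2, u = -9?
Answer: -58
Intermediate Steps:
v(P) = -4 (v(P) = (1/2)*(-8) = -4)
x(z) = -9
O(g) = -4 - g (O(g) = -(4 + g) = -4 - g)
T = 6 (T = -(-4 - (-1)*(-2)) = -(-4 - 1*2) = -(-4 - 2) = -1*(-6) = 6)
v(-11) + x(j(1))*T = -4 - 9*6 = -4 - 54 = -58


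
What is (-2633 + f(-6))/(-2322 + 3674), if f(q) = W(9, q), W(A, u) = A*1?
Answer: -328/169 ≈ -1.9408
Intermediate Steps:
W(A, u) = A
f(q) = 9
(-2633 + f(-6))/(-2322 + 3674) = (-2633 + 9)/(-2322 + 3674) = -2624/1352 = -2624*1/1352 = -328/169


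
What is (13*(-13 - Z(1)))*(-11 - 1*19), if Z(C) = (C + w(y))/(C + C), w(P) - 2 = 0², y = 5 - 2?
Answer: 5655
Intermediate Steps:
y = 3
w(P) = 2 (w(P) = 2 + 0² = 2 + 0 = 2)
Z(C) = (2 + C)/(2*C) (Z(C) = (C + 2)/(C + C) = (2 + C)/((2*C)) = (2 + C)*(1/(2*C)) = (2 + C)/(2*C))
(13*(-13 - Z(1)))*(-11 - 1*19) = (13*(-13 - (2 + 1)/(2*1)))*(-11 - 1*19) = (13*(-13 - 3/2))*(-11 - 19) = (13*(-13 - 1*3/2))*(-30) = (13*(-13 - 3/2))*(-30) = (13*(-29/2))*(-30) = -377/2*(-30) = 5655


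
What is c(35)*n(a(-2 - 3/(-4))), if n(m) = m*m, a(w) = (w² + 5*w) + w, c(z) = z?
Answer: 315875/256 ≈ 1233.9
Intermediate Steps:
a(w) = w² + 6*w
n(m) = m²
c(35)*n(a(-2 - 3/(-4))) = 35*((-2 - 3/(-4))*(6 + (-2 - 3/(-4))))² = 35*((-2 - 3*(-¼))*(6 + (-2 - 3*(-¼))))² = 35*((-2 + ¾)*(6 + (-2 + ¾)))² = 35*(-5*(6 - 5/4)/4)² = 35*(-5/4*19/4)² = 35*(-95/16)² = 35*(9025/256) = 315875/256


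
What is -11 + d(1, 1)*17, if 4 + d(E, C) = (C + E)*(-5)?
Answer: -249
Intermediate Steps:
d(E, C) = -4 - 5*C - 5*E (d(E, C) = -4 + (C + E)*(-5) = -4 + (-5*C - 5*E) = -4 - 5*C - 5*E)
-11 + d(1, 1)*17 = -11 + (-4 - 5*1 - 5*1)*17 = -11 + (-4 - 5 - 5)*17 = -11 - 14*17 = -11 - 238 = -249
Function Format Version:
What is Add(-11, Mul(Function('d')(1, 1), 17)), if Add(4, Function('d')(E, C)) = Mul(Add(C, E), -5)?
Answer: -249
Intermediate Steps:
Function('d')(E, C) = Add(-4, Mul(-5, C), Mul(-5, E)) (Function('d')(E, C) = Add(-4, Mul(Add(C, E), -5)) = Add(-4, Add(Mul(-5, C), Mul(-5, E))) = Add(-4, Mul(-5, C), Mul(-5, E)))
Add(-11, Mul(Function('d')(1, 1), 17)) = Add(-11, Mul(Add(-4, Mul(-5, 1), Mul(-5, 1)), 17)) = Add(-11, Mul(Add(-4, -5, -5), 17)) = Add(-11, Mul(-14, 17)) = Add(-11, -238) = -249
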